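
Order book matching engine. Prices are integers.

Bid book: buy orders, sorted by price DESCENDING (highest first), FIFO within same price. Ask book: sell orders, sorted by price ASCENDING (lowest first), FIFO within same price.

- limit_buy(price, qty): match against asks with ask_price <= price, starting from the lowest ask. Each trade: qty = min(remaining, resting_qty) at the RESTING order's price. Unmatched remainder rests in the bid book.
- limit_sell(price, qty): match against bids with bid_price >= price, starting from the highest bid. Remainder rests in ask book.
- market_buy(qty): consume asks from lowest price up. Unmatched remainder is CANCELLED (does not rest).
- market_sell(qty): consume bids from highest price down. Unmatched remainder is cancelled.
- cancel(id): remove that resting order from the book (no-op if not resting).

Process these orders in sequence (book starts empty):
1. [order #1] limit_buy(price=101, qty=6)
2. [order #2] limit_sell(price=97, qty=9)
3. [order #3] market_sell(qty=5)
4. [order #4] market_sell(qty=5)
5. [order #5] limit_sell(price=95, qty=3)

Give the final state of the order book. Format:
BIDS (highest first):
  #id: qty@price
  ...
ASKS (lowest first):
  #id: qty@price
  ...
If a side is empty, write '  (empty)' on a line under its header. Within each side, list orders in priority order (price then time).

Answer: BIDS (highest first):
  (empty)
ASKS (lowest first):
  #5: 3@95
  #2: 3@97

Derivation:
After op 1 [order #1] limit_buy(price=101, qty=6): fills=none; bids=[#1:6@101] asks=[-]
After op 2 [order #2] limit_sell(price=97, qty=9): fills=#1x#2:6@101; bids=[-] asks=[#2:3@97]
After op 3 [order #3] market_sell(qty=5): fills=none; bids=[-] asks=[#2:3@97]
After op 4 [order #4] market_sell(qty=5): fills=none; bids=[-] asks=[#2:3@97]
After op 5 [order #5] limit_sell(price=95, qty=3): fills=none; bids=[-] asks=[#5:3@95 #2:3@97]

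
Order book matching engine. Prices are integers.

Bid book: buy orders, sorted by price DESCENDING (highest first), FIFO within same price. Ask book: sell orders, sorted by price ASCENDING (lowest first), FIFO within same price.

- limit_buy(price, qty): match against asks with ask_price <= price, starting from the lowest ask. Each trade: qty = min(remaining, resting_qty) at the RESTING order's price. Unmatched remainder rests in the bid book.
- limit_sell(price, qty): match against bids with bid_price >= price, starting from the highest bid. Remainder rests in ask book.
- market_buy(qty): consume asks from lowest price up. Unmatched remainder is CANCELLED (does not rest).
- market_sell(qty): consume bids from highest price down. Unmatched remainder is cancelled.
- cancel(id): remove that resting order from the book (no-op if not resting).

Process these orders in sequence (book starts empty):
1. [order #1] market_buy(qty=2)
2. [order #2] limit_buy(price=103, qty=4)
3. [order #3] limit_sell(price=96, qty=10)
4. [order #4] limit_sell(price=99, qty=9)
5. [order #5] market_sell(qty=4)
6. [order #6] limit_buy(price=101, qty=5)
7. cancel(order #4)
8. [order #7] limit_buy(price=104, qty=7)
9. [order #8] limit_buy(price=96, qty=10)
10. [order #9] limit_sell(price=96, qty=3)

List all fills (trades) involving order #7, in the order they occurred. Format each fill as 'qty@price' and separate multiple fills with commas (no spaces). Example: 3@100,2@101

After op 1 [order #1] market_buy(qty=2): fills=none; bids=[-] asks=[-]
After op 2 [order #2] limit_buy(price=103, qty=4): fills=none; bids=[#2:4@103] asks=[-]
After op 3 [order #3] limit_sell(price=96, qty=10): fills=#2x#3:4@103; bids=[-] asks=[#3:6@96]
After op 4 [order #4] limit_sell(price=99, qty=9): fills=none; bids=[-] asks=[#3:6@96 #4:9@99]
After op 5 [order #5] market_sell(qty=4): fills=none; bids=[-] asks=[#3:6@96 #4:9@99]
After op 6 [order #6] limit_buy(price=101, qty=5): fills=#6x#3:5@96; bids=[-] asks=[#3:1@96 #4:9@99]
After op 7 cancel(order #4): fills=none; bids=[-] asks=[#3:1@96]
After op 8 [order #7] limit_buy(price=104, qty=7): fills=#7x#3:1@96; bids=[#7:6@104] asks=[-]
After op 9 [order #8] limit_buy(price=96, qty=10): fills=none; bids=[#7:6@104 #8:10@96] asks=[-]
After op 10 [order #9] limit_sell(price=96, qty=3): fills=#7x#9:3@104; bids=[#7:3@104 #8:10@96] asks=[-]

Answer: 1@96,3@104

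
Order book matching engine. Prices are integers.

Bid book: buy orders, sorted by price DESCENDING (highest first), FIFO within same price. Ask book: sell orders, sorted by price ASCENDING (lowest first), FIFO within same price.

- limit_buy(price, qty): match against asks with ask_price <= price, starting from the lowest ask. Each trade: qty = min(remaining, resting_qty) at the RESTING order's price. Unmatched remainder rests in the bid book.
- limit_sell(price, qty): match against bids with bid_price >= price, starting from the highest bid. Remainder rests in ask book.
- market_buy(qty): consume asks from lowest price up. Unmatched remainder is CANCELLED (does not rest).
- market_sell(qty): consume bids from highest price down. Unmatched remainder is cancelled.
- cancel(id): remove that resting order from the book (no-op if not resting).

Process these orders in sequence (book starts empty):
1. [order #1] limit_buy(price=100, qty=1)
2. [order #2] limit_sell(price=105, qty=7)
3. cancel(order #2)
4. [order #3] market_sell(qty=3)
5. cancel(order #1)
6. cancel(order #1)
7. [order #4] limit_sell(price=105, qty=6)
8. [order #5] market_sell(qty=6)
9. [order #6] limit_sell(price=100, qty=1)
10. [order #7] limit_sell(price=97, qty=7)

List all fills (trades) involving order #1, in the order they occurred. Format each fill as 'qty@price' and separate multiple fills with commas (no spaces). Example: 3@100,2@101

After op 1 [order #1] limit_buy(price=100, qty=1): fills=none; bids=[#1:1@100] asks=[-]
After op 2 [order #2] limit_sell(price=105, qty=7): fills=none; bids=[#1:1@100] asks=[#2:7@105]
After op 3 cancel(order #2): fills=none; bids=[#1:1@100] asks=[-]
After op 4 [order #3] market_sell(qty=3): fills=#1x#3:1@100; bids=[-] asks=[-]
After op 5 cancel(order #1): fills=none; bids=[-] asks=[-]
After op 6 cancel(order #1): fills=none; bids=[-] asks=[-]
After op 7 [order #4] limit_sell(price=105, qty=6): fills=none; bids=[-] asks=[#4:6@105]
After op 8 [order #5] market_sell(qty=6): fills=none; bids=[-] asks=[#4:6@105]
After op 9 [order #6] limit_sell(price=100, qty=1): fills=none; bids=[-] asks=[#6:1@100 #4:6@105]
After op 10 [order #7] limit_sell(price=97, qty=7): fills=none; bids=[-] asks=[#7:7@97 #6:1@100 #4:6@105]

Answer: 1@100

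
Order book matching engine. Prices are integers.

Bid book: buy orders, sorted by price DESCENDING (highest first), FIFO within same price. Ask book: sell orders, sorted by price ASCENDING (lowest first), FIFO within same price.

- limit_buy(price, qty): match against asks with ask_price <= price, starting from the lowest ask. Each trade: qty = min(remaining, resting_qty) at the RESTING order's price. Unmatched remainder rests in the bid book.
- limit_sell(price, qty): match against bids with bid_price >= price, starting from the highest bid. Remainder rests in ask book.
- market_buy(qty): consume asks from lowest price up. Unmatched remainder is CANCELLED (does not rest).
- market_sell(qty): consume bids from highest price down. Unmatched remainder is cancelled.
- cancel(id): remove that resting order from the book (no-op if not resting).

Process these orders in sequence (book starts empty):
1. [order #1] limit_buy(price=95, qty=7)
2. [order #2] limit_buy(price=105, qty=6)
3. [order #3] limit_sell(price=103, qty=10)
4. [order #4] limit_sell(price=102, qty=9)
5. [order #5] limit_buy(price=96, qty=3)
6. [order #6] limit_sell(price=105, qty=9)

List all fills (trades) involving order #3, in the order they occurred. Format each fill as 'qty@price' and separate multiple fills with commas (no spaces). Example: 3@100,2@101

Answer: 6@105

Derivation:
After op 1 [order #1] limit_buy(price=95, qty=7): fills=none; bids=[#1:7@95] asks=[-]
After op 2 [order #2] limit_buy(price=105, qty=6): fills=none; bids=[#2:6@105 #1:7@95] asks=[-]
After op 3 [order #3] limit_sell(price=103, qty=10): fills=#2x#3:6@105; bids=[#1:7@95] asks=[#3:4@103]
After op 4 [order #4] limit_sell(price=102, qty=9): fills=none; bids=[#1:7@95] asks=[#4:9@102 #3:4@103]
After op 5 [order #5] limit_buy(price=96, qty=3): fills=none; bids=[#5:3@96 #1:7@95] asks=[#4:9@102 #3:4@103]
After op 6 [order #6] limit_sell(price=105, qty=9): fills=none; bids=[#5:3@96 #1:7@95] asks=[#4:9@102 #3:4@103 #6:9@105]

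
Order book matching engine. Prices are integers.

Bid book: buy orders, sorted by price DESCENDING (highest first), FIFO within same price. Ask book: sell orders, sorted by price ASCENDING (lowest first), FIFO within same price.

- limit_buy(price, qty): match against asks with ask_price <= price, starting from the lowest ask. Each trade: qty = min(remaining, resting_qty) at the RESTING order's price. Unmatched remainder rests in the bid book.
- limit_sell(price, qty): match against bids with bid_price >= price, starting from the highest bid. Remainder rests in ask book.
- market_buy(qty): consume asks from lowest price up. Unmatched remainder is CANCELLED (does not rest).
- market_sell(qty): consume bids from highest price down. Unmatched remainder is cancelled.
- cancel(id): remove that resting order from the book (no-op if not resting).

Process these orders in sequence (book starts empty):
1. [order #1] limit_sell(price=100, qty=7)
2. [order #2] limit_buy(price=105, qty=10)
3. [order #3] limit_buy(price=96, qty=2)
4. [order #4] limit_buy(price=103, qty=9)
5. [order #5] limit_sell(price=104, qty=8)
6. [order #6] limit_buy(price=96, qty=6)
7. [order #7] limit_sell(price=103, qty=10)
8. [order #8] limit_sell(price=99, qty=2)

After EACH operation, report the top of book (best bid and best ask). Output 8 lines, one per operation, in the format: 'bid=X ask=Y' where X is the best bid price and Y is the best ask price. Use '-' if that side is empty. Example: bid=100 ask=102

Answer: bid=- ask=100
bid=105 ask=-
bid=105 ask=-
bid=105 ask=-
bid=103 ask=104
bid=103 ask=104
bid=96 ask=103
bid=96 ask=99

Derivation:
After op 1 [order #1] limit_sell(price=100, qty=7): fills=none; bids=[-] asks=[#1:7@100]
After op 2 [order #2] limit_buy(price=105, qty=10): fills=#2x#1:7@100; bids=[#2:3@105] asks=[-]
After op 3 [order #3] limit_buy(price=96, qty=2): fills=none; bids=[#2:3@105 #3:2@96] asks=[-]
After op 4 [order #4] limit_buy(price=103, qty=9): fills=none; bids=[#2:3@105 #4:9@103 #3:2@96] asks=[-]
After op 5 [order #5] limit_sell(price=104, qty=8): fills=#2x#5:3@105; bids=[#4:9@103 #3:2@96] asks=[#5:5@104]
After op 6 [order #6] limit_buy(price=96, qty=6): fills=none; bids=[#4:9@103 #3:2@96 #6:6@96] asks=[#5:5@104]
After op 7 [order #7] limit_sell(price=103, qty=10): fills=#4x#7:9@103; bids=[#3:2@96 #6:6@96] asks=[#7:1@103 #5:5@104]
After op 8 [order #8] limit_sell(price=99, qty=2): fills=none; bids=[#3:2@96 #6:6@96] asks=[#8:2@99 #7:1@103 #5:5@104]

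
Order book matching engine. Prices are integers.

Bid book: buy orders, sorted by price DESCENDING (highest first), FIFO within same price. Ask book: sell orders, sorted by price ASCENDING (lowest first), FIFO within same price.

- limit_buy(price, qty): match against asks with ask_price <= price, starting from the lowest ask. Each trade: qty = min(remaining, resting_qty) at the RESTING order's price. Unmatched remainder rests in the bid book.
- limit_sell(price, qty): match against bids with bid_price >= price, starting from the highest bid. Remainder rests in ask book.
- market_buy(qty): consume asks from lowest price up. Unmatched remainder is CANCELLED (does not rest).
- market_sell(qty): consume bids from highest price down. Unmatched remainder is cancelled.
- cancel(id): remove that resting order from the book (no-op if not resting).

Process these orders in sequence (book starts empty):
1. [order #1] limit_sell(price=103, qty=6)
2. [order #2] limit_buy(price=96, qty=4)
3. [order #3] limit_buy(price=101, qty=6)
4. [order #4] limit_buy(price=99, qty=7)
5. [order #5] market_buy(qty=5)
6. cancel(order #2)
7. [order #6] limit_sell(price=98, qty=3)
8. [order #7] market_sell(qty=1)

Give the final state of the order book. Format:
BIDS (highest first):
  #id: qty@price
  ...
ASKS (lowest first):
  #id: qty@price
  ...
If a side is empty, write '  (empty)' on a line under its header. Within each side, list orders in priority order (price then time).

Answer: BIDS (highest first):
  #3: 2@101
  #4: 7@99
ASKS (lowest first):
  #1: 1@103

Derivation:
After op 1 [order #1] limit_sell(price=103, qty=6): fills=none; bids=[-] asks=[#1:6@103]
After op 2 [order #2] limit_buy(price=96, qty=4): fills=none; bids=[#2:4@96] asks=[#1:6@103]
After op 3 [order #3] limit_buy(price=101, qty=6): fills=none; bids=[#3:6@101 #2:4@96] asks=[#1:6@103]
After op 4 [order #4] limit_buy(price=99, qty=7): fills=none; bids=[#3:6@101 #4:7@99 #2:4@96] asks=[#1:6@103]
After op 5 [order #5] market_buy(qty=5): fills=#5x#1:5@103; bids=[#3:6@101 #4:7@99 #2:4@96] asks=[#1:1@103]
After op 6 cancel(order #2): fills=none; bids=[#3:6@101 #4:7@99] asks=[#1:1@103]
After op 7 [order #6] limit_sell(price=98, qty=3): fills=#3x#6:3@101; bids=[#3:3@101 #4:7@99] asks=[#1:1@103]
After op 8 [order #7] market_sell(qty=1): fills=#3x#7:1@101; bids=[#3:2@101 #4:7@99] asks=[#1:1@103]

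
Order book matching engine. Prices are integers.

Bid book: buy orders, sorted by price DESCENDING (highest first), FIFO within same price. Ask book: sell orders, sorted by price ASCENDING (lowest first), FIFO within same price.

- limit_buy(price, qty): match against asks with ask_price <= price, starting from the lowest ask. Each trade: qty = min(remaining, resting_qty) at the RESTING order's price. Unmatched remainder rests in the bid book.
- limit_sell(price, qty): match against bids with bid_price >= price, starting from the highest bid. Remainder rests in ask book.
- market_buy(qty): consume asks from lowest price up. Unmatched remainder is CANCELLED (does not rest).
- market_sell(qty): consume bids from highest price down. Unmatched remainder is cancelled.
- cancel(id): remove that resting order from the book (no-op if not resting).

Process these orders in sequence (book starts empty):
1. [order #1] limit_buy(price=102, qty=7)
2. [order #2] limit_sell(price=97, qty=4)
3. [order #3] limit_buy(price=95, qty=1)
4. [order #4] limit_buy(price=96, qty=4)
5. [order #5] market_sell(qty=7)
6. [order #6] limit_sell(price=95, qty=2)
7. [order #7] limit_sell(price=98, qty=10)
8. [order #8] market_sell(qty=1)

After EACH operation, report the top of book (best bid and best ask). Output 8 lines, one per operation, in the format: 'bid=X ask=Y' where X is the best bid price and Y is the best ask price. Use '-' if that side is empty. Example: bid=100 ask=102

After op 1 [order #1] limit_buy(price=102, qty=7): fills=none; bids=[#1:7@102] asks=[-]
After op 2 [order #2] limit_sell(price=97, qty=4): fills=#1x#2:4@102; bids=[#1:3@102] asks=[-]
After op 3 [order #3] limit_buy(price=95, qty=1): fills=none; bids=[#1:3@102 #3:1@95] asks=[-]
After op 4 [order #4] limit_buy(price=96, qty=4): fills=none; bids=[#1:3@102 #4:4@96 #3:1@95] asks=[-]
After op 5 [order #5] market_sell(qty=7): fills=#1x#5:3@102 #4x#5:4@96; bids=[#3:1@95] asks=[-]
After op 6 [order #6] limit_sell(price=95, qty=2): fills=#3x#6:1@95; bids=[-] asks=[#6:1@95]
After op 7 [order #7] limit_sell(price=98, qty=10): fills=none; bids=[-] asks=[#6:1@95 #7:10@98]
After op 8 [order #8] market_sell(qty=1): fills=none; bids=[-] asks=[#6:1@95 #7:10@98]

Answer: bid=102 ask=-
bid=102 ask=-
bid=102 ask=-
bid=102 ask=-
bid=95 ask=-
bid=- ask=95
bid=- ask=95
bid=- ask=95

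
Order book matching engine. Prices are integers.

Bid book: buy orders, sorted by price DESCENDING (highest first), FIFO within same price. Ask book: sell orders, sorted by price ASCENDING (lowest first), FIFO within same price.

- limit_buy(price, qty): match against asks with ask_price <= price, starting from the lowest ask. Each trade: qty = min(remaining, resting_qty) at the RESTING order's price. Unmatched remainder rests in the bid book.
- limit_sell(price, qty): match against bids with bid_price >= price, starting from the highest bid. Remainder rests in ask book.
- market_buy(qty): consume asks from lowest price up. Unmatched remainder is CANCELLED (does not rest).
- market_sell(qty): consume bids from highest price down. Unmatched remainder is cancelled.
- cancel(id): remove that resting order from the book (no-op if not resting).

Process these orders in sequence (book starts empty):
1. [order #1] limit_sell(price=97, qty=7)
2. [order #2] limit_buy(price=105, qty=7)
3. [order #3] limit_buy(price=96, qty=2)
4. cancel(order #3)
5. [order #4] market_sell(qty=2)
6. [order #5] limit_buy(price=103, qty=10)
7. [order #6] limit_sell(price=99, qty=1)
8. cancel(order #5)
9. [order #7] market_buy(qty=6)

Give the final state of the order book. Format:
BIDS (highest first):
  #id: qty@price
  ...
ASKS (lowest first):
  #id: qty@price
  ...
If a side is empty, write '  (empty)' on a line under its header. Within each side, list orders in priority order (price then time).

After op 1 [order #1] limit_sell(price=97, qty=7): fills=none; bids=[-] asks=[#1:7@97]
After op 2 [order #2] limit_buy(price=105, qty=7): fills=#2x#1:7@97; bids=[-] asks=[-]
After op 3 [order #3] limit_buy(price=96, qty=2): fills=none; bids=[#3:2@96] asks=[-]
After op 4 cancel(order #3): fills=none; bids=[-] asks=[-]
After op 5 [order #4] market_sell(qty=2): fills=none; bids=[-] asks=[-]
After op 6 [order #5] limit_buy(price=103, qty=10): fills=none; bids=[#5:10@103] asks=[-]
After op 7 [order #6] limit_sell(price=99, qty=1): fills=#5x#6:1@103; bids=[#5:9@103] asks=[-]
After op 8 cancel(order #5): fills=none; bids=[-] asks=[-]
After op 9 [order #7] market_buy(qty=6): fills=none; bids=[-] asks=[-]

Answer: BIDS (highest first):
  (empty)
ASKS (lowest first):
  (empty)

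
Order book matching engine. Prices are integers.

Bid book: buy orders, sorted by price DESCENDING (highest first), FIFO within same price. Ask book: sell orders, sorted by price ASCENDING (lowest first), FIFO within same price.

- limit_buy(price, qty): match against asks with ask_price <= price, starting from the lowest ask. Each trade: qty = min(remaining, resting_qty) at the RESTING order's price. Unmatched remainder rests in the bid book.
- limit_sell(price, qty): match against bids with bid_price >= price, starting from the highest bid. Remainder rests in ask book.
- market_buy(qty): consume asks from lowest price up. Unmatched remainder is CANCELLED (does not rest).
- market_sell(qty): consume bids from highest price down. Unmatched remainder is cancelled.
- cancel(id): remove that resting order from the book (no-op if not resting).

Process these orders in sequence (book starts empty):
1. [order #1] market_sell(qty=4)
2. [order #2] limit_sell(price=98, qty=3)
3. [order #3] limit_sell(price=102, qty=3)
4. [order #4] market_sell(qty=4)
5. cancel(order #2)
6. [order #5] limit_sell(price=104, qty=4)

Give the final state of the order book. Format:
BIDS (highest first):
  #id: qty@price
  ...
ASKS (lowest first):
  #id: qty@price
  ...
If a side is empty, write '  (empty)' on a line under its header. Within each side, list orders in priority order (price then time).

After op 1 [order #1] market_sell(qty=4): fills=none; bids=[-] asks=[-]
After op 2 [order #2] limit_sell(price=98, qty=3): fills=none; bids=[-] asks=[#2:3@98]
After op 3 [order #3] limit_sell(price=102, qty=3): fills=none; bids=[-] asks=[#2:3@98 #3:3@102]
After op 4 [order #4] market_sell(qty=4): fills=none; bids=[-] asks=[#2:3@98 #3:3@102]
After op 5 cancel(order #2): fills=none; bids=[-] asks=[#3:3@102]
After op 6 [order #5] limit_sell(price=104, qty=4): fills=none; bids=[-] asks=[#3:3@102 #5:4@104]

Answer: BIDS (highest first):
  (empty)
ASKS (lowest first):
  #3: 3@102
  #5: 4@104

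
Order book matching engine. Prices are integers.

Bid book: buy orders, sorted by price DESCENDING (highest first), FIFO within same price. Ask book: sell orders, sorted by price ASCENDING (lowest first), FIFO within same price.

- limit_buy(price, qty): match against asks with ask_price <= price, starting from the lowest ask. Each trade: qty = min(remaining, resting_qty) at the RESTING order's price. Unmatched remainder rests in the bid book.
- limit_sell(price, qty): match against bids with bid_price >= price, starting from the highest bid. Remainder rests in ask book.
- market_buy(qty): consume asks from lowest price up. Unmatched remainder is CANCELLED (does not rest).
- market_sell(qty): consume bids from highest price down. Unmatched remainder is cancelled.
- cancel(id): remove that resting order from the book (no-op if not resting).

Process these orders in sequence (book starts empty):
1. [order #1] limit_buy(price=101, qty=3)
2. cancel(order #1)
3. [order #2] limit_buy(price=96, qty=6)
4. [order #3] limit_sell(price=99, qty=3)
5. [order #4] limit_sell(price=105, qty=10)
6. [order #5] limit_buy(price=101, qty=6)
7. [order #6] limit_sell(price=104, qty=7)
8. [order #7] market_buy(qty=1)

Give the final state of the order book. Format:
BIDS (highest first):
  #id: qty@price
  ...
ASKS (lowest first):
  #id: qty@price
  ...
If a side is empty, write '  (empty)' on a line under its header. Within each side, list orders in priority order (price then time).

After op 1 [order #1] limit_buy(price=101, qty=3): fills=none; bids=[#1:3@101] asks=[-]
After op 2 cancel(order #1): fills=none; bids=[-] asks=[-]
After op 3 [order #2] limit_buy(price=96, qty=6): fills=none; bids=[#2:6@96] asks=[-]
After op 4 [order #3] limit_sell(price=99, qty=3): fills=none; bids=[#2:6@96] asks=[#3:3@99]
After op 5 [order #4] limit_sell(price=105, qty=10): fills=none; bids=[#2:6@96] asks=[#3:3@99 #4:10@105]
After op 6 [order #5] limit_buy(price=101, qty=6): fills=#5x#3:3@99; bids=[#5:3@101 #2:6@96] asks=[#4:10@105]
After op 7 [order #6] limit_sell(price=104, qty=7): fills=none; bids=[#5:3@101 #2:6@96] asks=[#6:7@104 #4:10@105]
After op 8 [order #7] market_buy(qty=1): fills=#7x#6:1@104; bids=[#5:3@101 #2:6@96] asks=[#6:6@104 #4:10@105]

Answer: BIDS (highest first):
  #5: 3@101
  #2: 6@96
ASKS (lowest first):
  #6: 6@104
  #4: 10@105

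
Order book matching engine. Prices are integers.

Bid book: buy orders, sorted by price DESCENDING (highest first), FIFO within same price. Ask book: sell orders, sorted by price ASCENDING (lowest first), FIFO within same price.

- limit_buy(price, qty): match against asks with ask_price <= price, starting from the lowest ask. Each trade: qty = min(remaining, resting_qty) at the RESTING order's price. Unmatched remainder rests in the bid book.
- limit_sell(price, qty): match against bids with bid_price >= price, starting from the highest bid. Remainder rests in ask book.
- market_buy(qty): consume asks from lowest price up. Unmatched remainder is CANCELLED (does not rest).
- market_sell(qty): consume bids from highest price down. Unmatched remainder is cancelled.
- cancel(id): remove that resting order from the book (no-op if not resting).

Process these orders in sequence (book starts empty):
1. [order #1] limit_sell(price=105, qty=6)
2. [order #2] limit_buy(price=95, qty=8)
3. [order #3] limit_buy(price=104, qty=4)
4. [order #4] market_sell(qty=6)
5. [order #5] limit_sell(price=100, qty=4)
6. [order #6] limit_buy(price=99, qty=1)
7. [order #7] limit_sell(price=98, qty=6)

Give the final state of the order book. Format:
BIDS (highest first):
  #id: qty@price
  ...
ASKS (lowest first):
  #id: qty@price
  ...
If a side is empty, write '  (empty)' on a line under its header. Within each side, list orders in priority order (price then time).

Answer: BIDS (highest first):
  #2: 6@95
ASKS (lowest first):
  #7: 5@98
  #5: 4@100
  #1: 6@105

Derivation:
After op 1 [order #1] limit_sell(price=105, qty=6): fills=none; bids=[-] asks=[#1:6@105]
After op 2 [order #2] limit_buy(price=95, qty=8): fills=none; bids=[#2:8@95] asks=[#1:6@105]
After op 3 [order #3] limit_buy(price=104, qty=4): fills=none; bids=[#3:4@104 #2:8@95] asks=[#1:6@105]
After op 4 [order #4] market_sell(qty=6): fills=#3x#4:4@104 #2x#4:2@95; bids=[#2:6@95] asks=[#1:6@105]
After op 5 [order #5] limit_sell(price=100, qty=4): fills=none; bids=[#2:6@95] asks=[#5:4@100 #1:6@105]
After op 6 [order #6] limit_buy(price=99, qty=1): fills=none; bids=[#6:1@99 #2:6@95] asks=[#5:4@100 #1:6@105]
After op 7 [order #7] limit_sell(price=98, qty=6): fills=#6x#7:1@99; bids=[#2:6@95] asks=[#7:5@98 #5:4@100 #1:6@105]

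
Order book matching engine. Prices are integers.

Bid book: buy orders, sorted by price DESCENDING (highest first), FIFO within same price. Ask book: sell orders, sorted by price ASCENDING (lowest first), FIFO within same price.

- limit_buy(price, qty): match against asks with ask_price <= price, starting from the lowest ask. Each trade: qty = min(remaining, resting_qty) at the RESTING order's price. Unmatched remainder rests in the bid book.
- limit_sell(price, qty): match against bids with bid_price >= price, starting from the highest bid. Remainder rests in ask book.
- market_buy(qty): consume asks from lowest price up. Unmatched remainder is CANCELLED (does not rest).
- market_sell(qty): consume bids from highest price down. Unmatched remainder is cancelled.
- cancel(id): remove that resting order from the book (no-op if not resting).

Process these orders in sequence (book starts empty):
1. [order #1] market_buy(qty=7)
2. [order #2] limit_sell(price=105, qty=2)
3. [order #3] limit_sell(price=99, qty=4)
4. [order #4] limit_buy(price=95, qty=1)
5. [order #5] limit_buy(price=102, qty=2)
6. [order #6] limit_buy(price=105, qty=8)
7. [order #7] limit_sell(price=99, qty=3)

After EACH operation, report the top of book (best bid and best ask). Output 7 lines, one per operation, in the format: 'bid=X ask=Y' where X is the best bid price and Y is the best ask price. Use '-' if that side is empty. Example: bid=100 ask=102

After op 1 [order #1] market_buy(qty=7): fills=none; bids=[-] asks=[-]
After op 2 [order #2] limit_sell(price=105, qty=2): fills=none; bids=[-] asks=[#2:2@105]
After op 3 [order #3] limit_sell(price=99, qty=4): fills=none; bids=[-] asks=[#3:4@99 #2:2@105]
After op 4 [order #4] limit_buy(price=95, qty=1): fills=none; bids=[#4:1@95] asks=[#3:4@99 #2:2@105]
After op 5 [order #5] limit_buy(price=102, qty=2): fills=#5x#3:2@99; bids=[#4:1@95] asks=[#3:2@99 #2:2@105]
After op 6 [order #6] limit_buy(price=105, qty=8): fills=#6x#3:2@99 #6x#2:2@105; bids=[#6:4@105 #4:1@95] asks=[-]
After op 7 [order #7] limit_sell(price=99, qty=3): fills=#6x#7:3@105; bids=[#6:1@105 #4:1@95] asks=[-]

Answer: bid=- ask=-
bid=- ask=105
bid=- ask=99
bid=95 ask=99
bid=95 ask=99
bid=105 ask=-
bid=105 ask=-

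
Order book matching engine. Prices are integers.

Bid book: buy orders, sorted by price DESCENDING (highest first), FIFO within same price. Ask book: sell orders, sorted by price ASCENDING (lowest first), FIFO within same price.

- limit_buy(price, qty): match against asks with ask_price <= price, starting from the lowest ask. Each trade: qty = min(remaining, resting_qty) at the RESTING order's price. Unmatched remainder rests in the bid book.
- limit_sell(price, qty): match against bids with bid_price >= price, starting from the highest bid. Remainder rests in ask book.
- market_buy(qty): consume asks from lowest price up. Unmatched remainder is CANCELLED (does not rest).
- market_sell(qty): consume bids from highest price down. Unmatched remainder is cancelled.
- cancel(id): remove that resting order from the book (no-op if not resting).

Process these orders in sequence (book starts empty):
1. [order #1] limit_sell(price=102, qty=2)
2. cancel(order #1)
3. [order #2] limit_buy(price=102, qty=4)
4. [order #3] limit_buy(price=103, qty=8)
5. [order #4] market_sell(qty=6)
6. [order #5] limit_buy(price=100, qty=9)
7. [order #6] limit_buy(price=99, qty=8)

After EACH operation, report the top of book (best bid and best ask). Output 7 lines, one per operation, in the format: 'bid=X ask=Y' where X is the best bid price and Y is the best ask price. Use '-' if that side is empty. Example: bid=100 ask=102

After op 1 [order #1] limit_sell(price=102, qty=2): fills=none; bids=[-] asks=[#1:2@102]
After op 2 cancel(order #1): fills=none; bids=[-] asks=[-]
After op 3 [order #2] limit_buy(price=102, qty=4): fills=none; bids=[#2:4@102] asks=[-]
After op 4 [order #3] limit_buy(price=103, qty=8): fills=none; bids=[#3:8@103 #2:4@102] asks=[-]
After op 5 [order #4] market_sell(qty=6): fills=#3x#4:6@103; bids=[#3:2@103 #2:4@102] asks=[-]
After op 6 [order #5] limit_buy(price=100, qty=9): fills=none; bids=[#3:2@103 #2:4@102 #5:9@100] asks=[-]
After op 7 [order #6] limit_buy(price=99, qty=8): fills=none; bids=[#3:2@103 #2:4@102 #5:9@100 #6:8@99] asks=[-]

Answer: bid=- ask=102
bid=- ask=-
bid=102 ask=-
bid=103 ask=-
bid=103 ask=-
bid=103 ask=-
bid=103 ask=-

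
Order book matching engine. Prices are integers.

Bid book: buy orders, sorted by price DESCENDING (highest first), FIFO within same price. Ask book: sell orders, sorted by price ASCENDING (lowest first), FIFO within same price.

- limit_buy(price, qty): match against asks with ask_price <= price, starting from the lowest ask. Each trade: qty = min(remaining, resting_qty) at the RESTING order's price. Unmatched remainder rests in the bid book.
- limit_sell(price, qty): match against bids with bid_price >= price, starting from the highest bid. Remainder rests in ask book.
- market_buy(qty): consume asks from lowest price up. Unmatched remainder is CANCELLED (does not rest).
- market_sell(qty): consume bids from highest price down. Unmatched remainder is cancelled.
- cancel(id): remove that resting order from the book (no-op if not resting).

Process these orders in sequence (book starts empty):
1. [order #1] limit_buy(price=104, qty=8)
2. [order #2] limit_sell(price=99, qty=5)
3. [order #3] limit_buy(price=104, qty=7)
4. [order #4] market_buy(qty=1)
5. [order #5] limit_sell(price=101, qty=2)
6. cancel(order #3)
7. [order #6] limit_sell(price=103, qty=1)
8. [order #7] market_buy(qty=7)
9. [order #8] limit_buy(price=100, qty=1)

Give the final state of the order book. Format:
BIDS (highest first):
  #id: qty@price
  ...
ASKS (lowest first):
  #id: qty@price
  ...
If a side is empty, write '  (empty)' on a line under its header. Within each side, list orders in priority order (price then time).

Answer: BIDS (highest first):
  #8: 1@100
ASKS (lowest first):
  (empty)

Derivation:
After op 1 [order #1] limit_buy(price=104, qty=8): fills=none; bids=[#1:8@104] asks=[-]
After op 2 [order #2] limit_sell(price=99, qty=5): fills=#1x#2:5@104; bids=[#1:3@104] asks=[-]
After op 3 [order #3] limit_buy(price=104, qty=7): fills=none; bids=[#1:3@104 #3:7@104] asks=[-]
After op 4 [order #4] market_buy(qty=1): fills=none; bids=[#1:3@104 #3:7@104] asks=[-]
After op 5 [order #5] limit_sell(price=101, qty=2): fills=#1x#5:2@104; bids=[#1:1@104 #3:7@104] asks=[-]
After op 6 cancel(order #3): fills=none; bids=[#1:1@104] asks=[-]
After op 7 [order #6] limit_sell(price=103, qty=1): fills=#1x#6:1@104; bids=[-] asks=[-]
After op 8 [order #7] market_buy(qty=7): fills=none; bids=[-] asks=[-]
After op 9 [order #8] limit_buy(price=100, qty=1): fills=none; bids=[#8:1@100] asks=[-]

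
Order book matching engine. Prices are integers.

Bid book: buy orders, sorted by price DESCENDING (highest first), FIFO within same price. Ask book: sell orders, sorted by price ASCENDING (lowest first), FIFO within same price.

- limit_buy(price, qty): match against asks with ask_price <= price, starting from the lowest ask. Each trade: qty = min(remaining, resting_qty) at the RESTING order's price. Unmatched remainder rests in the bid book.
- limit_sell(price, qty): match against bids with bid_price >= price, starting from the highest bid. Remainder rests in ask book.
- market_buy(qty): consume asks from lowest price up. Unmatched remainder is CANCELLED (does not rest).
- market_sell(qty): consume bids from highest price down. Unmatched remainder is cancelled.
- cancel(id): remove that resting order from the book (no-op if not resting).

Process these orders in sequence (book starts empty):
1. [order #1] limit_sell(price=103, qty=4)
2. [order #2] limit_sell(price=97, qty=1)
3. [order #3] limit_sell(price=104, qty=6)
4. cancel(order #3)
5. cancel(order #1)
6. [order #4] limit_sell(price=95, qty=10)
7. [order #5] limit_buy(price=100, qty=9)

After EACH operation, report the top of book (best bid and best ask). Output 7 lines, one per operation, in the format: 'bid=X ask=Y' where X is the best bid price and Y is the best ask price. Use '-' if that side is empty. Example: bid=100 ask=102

After op 1 [order #1] limit_sell(price=103, qty=4): fills=none; bids=[-] asks=[#1:4@103]
After op 2 [order #2] limit_sell(price=97, qty=1): fills=none; bids=[-] asks=[#2:1@97 #1:4@103]
After op 3 [order #3] limit_sell(price=104, qty=6): fills=none; bids=[-] asks=[#2:1@97 #1:4@103 #3:6@104]
After op 4 cancel(order #3): fills=none; bids=[-] asks=[#2:1@97 #1:4@103]
After op 5 cancel(order #1): fills=none; bids=[-] asks=[#2:1@97]
After op 6 [order #4] limit_sell(price=95, qty=10): fills=none; bids=[-] asks=[#4:10@95 #2:1@97]
After op 7 [order #5] limit_buy(price=100, qty=9): fills=#5x#4:9@95; bids=[-] asks=[#4:1@95 #2:1@97]

Answer: bid=- ask=103
bid=- ask=97
bid=- ask=97
bid=- ask=97
bid=- ask=97
bid=- ask=95
bid=- ask=95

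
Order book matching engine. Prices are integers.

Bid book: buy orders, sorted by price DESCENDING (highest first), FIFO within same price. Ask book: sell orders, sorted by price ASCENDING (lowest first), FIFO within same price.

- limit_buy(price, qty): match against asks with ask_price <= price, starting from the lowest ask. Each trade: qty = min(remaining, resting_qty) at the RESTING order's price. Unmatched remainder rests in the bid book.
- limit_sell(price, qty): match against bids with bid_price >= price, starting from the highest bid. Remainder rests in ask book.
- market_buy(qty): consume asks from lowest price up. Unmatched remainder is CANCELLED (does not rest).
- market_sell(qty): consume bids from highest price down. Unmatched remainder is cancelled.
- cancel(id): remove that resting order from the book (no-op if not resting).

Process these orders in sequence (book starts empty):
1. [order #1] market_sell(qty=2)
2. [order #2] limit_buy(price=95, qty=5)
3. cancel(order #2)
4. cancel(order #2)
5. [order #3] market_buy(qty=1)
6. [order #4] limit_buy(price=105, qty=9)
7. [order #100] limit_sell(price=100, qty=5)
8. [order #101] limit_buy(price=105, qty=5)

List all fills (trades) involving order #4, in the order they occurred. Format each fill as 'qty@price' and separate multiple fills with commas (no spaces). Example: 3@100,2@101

Answer: 5@105

Derivation:
After op 1 [order #1] market_sell(qty=2): fills=none; bids=[-] asks=[-]
After op 2 [order #2] limit_buy(price=95, qty=5): fills=none; bids=[#2:5@95] asks=[-]
After op 3 cancel(order #2): fills=none; bids=[-] asks=[-]
After op 4 cancel(order #2): fills=none; bids=[-] asks=[-]
After op 5 [order #3] market_buy(qty=1): fills=none; bids=[-] asks=[-]
After op 6 [order #4] limit_buy(price=105, qty=9): fills=none; bids=[#4:9@105] asks=[-]
After op 7 [order #100] limit_sell(price=100, qty=5): fills=#4x#100:5@105; bids=[#4:4@105] asks=[-]
After op 8 [order #101] limit_buy(price=105, qty=5): fills=none; bids=[#4:4@105 #101:5@105] asks=[-]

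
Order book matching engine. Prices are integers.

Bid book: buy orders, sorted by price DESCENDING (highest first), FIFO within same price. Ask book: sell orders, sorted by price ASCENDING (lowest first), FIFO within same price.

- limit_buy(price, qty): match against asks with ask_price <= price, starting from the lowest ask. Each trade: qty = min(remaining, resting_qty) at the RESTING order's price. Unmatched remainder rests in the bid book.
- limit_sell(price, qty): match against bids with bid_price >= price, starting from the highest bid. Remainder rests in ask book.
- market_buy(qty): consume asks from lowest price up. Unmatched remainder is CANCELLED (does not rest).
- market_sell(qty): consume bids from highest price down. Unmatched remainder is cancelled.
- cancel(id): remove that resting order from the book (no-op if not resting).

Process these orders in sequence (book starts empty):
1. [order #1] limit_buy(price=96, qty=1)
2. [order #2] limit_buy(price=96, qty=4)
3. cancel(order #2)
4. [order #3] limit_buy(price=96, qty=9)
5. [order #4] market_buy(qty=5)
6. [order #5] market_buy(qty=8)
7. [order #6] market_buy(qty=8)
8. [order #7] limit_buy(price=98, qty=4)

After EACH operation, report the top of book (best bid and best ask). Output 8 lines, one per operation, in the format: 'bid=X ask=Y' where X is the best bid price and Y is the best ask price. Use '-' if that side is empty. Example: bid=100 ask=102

After op 1 [order #1] limit_buy(price=96, qty=1): fills=none; bids=[#1:1@96] asks=[-]
After op 2 [order #2] limit_buy(price=96, qty=4): fills=none; bids=[#1:1@96 #2:4@96] asks=[-]
After op 3 cancel(order #2): fills=none; bids=[#1:1@96] asks=[-]
After op 4 [order #3] limit_buy(price=96, qty=9): fills=none; bids=[#1:1@96 #3:9@96] asks=[-]
After op 5 [order #4] market_buy(qty=5): fills=none; bids=[#1:1@96 #3:9@96] asks=[-]
After op 6 [order #5] market_buy(qty=8): fills=none; bids=[#1:1@96 #3:9@96] asks=[-]
After op 7 [order #6] market_buy(qty=8): fills=none; bids=[#1:1@96 #3:9@96] asks=[-]
After op 8 [order #7] limit_buy(price=98, qty=4): fills=none; bids=[#7:4@98 #1:1@96 #3:9@96] asks=[-]

Answer: bid=96 ask=-
bid=96 ask=-
bid=96 ask=-
bid=96 ask=-
bid=96 ask=-
bid=96 ask=-
bid=96 ask=-
bid=98 ask=-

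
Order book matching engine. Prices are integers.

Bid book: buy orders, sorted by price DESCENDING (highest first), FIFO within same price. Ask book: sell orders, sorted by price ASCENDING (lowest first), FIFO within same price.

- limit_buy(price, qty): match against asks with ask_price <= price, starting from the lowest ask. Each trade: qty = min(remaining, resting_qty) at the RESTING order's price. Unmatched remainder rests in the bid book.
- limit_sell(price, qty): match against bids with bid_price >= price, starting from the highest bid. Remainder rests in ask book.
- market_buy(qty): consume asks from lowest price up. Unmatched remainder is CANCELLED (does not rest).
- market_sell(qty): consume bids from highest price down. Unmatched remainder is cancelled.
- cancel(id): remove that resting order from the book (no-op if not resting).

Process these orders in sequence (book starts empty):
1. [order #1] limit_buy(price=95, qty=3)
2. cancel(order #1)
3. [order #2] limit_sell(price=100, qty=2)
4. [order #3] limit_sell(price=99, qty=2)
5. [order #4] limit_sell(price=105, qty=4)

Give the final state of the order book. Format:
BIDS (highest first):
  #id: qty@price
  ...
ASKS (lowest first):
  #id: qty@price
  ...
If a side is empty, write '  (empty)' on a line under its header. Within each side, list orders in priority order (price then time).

After op 1 [order #1] limit_buy(price=95, qty=3): fills=none; bids=[#1:3@95] asks=[-]
After op 2 cancel(order #1): fills=none; bids=[-] asks=[-]
After op 3 [order #2] limit_sell(price=100, qty=2): fills=none; bids=[-] asks=[#2:2@100]
After op 4 [order #3] limit_sell(price=99, qty=2): fills=none; bids=[-] asks=[#3:2@99 #2:2@100]
After op 5 [order #4] limit_sell(price=105, qty=4): fills=none; bids=[-] asks=[#3:2@99 #2:2@100 #4:4@105]

Answer: BIDS (highest first):
  (empty)
ASKS (lowest first):
  #3: 2@99
  #2: 2@100
  #4: 4@105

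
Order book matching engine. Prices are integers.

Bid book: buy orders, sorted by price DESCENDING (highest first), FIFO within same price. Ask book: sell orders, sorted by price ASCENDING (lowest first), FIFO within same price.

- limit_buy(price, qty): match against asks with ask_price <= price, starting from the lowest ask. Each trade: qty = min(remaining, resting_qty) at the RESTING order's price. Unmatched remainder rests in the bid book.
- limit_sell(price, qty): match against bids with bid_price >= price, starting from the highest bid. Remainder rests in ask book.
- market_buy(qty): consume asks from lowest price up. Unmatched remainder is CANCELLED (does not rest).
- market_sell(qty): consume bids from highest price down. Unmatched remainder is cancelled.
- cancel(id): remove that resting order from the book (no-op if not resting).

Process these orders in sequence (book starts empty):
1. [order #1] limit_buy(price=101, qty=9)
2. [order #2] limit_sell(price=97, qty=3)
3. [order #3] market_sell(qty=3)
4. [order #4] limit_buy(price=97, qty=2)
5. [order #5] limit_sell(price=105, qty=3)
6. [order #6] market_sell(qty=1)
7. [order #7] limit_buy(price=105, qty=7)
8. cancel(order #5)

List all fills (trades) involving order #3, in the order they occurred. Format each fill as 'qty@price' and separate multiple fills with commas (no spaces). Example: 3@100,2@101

After op 1 [order #1] limit_buy(price=101, qty=9): fills=none; bids=[#1:9@101] asks=[-]
After op 2 [order #2] limit_sell(price=97, qty=3): fills=#1x#2:3@101; bids=[#1:6@101] asks=[-]
After op 3 [order #3] market_sell(qty=3): fills=#1x#3:3@101; bids=[#1:3@101] asks=[-]
After op 4 [order #4] limit_buy(price=97, qty=2): fills=none; bids=[#1:3@101 #4:2@97] asks=[-]
After op 5 [order #5] limit_sell(price=105, qty=3): fills=none; bids=[#1:3@101 #4:2@97] asks=[#5:3@105]
After op 6 [order #6] market_sell(qty=1): fills=#1x#6:1@101; bids=[#1:2@101 #4:2@97] asks=[#5:3@105]
After op 7 [order #7] limit_buy(price=105, qty=7): fills=#7x#5:3@105; bids=[#7:4@105 #1:2@101 #4:2@97] asks=[-]
After op 8 cancel(order #5): fills=none; bids=[#7:4@105 #1:2@101 #4:2@97] asks=[-]

Answer: 3@101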